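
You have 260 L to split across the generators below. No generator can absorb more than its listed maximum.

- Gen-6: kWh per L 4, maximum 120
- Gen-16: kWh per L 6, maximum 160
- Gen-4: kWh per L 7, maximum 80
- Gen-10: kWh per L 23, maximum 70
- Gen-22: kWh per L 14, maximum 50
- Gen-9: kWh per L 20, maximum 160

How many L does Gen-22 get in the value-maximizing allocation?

30

Order the generators by kWh per L: Gen-10 23 > Gen-9 20 > Gen-22 14 > Gen-4 7 > Gen-16 6 > Gen-6 4.
Gen-10: +70 to 70 (cap) → 190 left.
Gen-9 takes 160 to reach its cap of 160 → 30 left.
Gen-22: +30 (room for 50) → 30. Pool exhausted.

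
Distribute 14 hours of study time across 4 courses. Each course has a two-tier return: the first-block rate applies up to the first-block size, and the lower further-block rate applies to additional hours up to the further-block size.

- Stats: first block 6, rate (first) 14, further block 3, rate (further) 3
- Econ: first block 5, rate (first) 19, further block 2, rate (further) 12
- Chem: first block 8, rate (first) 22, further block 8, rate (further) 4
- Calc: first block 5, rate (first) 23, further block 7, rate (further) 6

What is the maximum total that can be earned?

310

Treat each block as its own option and order by rate: Calc/first 23 > Chem/first 22 > Econ/first 19 > Stats/first 14 > Econ/second 12 > Calc/second 6 > Chem/second 4 > Stats/second 3.
Fill Calc first block (5 at 23) — 9 left.
Fill Chem first block (8 at 22) — 1 left.
Econ first at 19: only 1 left, fill 1.
Total = 23×5 + 22×8 + 19×1 = 310.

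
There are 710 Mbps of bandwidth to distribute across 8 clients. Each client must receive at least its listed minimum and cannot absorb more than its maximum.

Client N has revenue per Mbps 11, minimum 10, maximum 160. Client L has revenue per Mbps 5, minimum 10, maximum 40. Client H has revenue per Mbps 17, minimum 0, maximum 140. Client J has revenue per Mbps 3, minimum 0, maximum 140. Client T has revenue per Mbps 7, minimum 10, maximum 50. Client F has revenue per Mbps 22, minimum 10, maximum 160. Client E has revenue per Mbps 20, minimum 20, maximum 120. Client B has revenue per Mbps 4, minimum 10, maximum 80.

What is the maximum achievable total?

10770

Meeting every minimum uses 10+10+0+0+10+10+20+10 = 70 Mbps, leaving 640.
Order the clients by revenue per Mbps: Client F 22 > Client E 20 > Client H 17 > Client N 11 > Client T 7 > Client L 5 > Client B 4 > Client J 3.
Client F takes 150 more to reach its cap of 160 ; 490 left.
Give Client E 100 more to hit its cap of 120 ; 390 left.
Client H: +140 to 140 (cap) ; 250 left.
Give Client N 150 more to hit its cap of 160 ; 100 left.
Give Client T 40 more to hit its cap of 50 ; 60 left.
Give Client L 30 more to hit its cap of 40 ; 30 left.
Only 30 left; Client B takes them to reach 40.
Total = 11×160 + 5×40 + 17×140 + 7×50 + 22×160 + 20×120 + 4×40 = 10770.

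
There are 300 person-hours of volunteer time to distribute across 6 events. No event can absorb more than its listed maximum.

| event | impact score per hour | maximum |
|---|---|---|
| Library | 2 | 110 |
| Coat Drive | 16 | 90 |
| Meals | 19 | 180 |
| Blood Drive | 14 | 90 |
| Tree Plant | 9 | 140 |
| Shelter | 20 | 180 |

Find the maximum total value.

Rank by impact score per hour: Shelter 20 > Meals 19 > Coat Drive 16 > Blood Drive 14 > Tree Plant 9 > Library 2.
Shelter takes 180 to reach its cap of 180 → 120 left.
Only 120 left; Meals takes them to reach 120.
Total = 19×120 + 20×180 = 5880.

5880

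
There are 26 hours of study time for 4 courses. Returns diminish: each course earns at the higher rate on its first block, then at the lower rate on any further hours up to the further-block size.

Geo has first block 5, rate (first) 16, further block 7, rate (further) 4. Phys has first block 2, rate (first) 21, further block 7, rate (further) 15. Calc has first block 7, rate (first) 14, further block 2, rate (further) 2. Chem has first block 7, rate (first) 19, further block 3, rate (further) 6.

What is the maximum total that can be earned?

430

Treat each block as its own option and order by rate: Phys/T1 21 > Chem/T1 19 > Geo/T1 16 > Phys/T2 15 > Calc/T1 14 > Chem/T2 6 > Geo/T2 4 > Calc/T2 2.
Phys T1 at 21: fill all 2 ; 24 left.
Chem/T1 (19): +7 ; 17 left.
Fill Geo T1 block (5 at 16) ; 12 left.
Phys T2 at 15: fill all 7 ; 5 left.
Calc T1 at 14: only 5 left, fill 5.
Total = 21×2 + 19×7 + 16×5 + 15×7 + 14×5 = 430.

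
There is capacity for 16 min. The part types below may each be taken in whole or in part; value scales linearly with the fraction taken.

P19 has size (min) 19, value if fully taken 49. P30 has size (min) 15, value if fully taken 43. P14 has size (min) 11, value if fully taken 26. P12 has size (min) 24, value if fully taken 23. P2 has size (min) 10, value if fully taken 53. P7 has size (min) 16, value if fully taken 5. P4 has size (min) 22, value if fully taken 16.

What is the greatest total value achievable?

70.2

Rank by value-to-size ratio: P2 53/10≈5.3, P30 43/15≈2.87, P19 49/19≈2.58, P14 26/11≈2.36, P12 23/24≈0.958, P4 16/22≈0.727, P7 5/16≈0.312.
P2: take in full, 10 min for value 53 → 6 left.
Only 6 min remain; take 6/15 of P30 for value 43×6/15 = 17.2.
Total value = 70.2.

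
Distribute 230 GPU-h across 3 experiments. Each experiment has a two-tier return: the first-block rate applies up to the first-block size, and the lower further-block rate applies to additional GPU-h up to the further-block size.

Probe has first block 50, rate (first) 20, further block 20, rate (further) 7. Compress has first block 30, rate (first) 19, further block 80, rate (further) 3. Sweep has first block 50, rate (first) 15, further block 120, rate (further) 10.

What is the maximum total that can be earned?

3320

Treat each block as its own option and order by rate: Probe/first 20 > Compress/first 19 > Sweep/first 15 > Sweep/second 10 > Probe/second 7 > Compress/second 3.
Fill Probe first block (50 at 20) ; 180 left.
Fill Compress first block (30 at 19) ; 150 left.
Sweep/first (15): +50 ; 100 left.
100 remain; put them into Sweep second at 10.
Total = 20×50 + 19×30 + 15×50 + 10×100 = 3320.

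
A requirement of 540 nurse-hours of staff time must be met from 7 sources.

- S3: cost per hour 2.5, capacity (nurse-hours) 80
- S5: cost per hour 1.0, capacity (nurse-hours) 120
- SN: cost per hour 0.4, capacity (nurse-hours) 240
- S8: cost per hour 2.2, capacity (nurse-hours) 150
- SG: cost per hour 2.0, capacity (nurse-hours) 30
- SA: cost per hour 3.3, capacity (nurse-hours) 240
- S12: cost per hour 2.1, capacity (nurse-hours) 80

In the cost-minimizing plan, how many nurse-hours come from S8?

70

Fill from the cheapest source first.
SN at 0.4: take all 240 nurse-hours — 300 still needed.
Take 120 from S5 at 1.0 — need 180 more.
SG at 2.0: take all 30 nurse-hours — 150 still needed.
S12 at 2.1: take all 80 nurse-hours — 70 still needed.
S8 (2.2): take the remaining 70 — done.
S3, SA: unused.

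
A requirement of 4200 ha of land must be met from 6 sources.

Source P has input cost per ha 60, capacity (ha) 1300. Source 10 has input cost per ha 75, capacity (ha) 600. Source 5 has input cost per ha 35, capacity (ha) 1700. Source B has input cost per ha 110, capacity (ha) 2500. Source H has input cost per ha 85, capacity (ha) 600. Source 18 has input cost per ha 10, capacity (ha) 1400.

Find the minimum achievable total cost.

139500

Fill from the cheapest source first.
Source 18 (10): use full 1400 → 2800 ha to go.
Take 1700 from Source 5 at 35 → need 1100 more.
Source P at 60: take 1100 of its 1300 → requirement met.
Source 10, Source H, Source B: unused.
Cost = 1400×10 + 1700×35 + 1100×60 = 139500.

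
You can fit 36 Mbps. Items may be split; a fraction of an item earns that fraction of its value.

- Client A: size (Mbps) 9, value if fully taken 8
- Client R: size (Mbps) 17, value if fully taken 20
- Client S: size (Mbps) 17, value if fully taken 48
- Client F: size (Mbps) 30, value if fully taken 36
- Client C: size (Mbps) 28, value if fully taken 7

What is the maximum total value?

Best value per unit of size first: Client S 48/17≈2.82, Client F 36/30≈1.2, Client R 20/17≈1.18, Client A 8/9≈0.889, Client C 7/28≈0.25.
Client S: take in full, 17 Mbps for value 48 — 19 left.
Only 19 Mbps remain; take 19/30 of Client F for value 36×19/30 = 22.8.
Total value = 70.8.

70.8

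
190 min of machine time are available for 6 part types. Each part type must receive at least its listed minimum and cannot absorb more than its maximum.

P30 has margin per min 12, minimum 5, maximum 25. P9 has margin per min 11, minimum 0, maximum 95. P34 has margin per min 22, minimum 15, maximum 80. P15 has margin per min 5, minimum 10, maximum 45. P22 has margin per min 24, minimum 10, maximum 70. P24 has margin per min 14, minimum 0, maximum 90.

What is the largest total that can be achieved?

3900

Meeting every minimum uses 5+0+15+10+10+0 = 40 min, leaving 150.
Order the part types by margin per min: P22 24 > P34 22 > P24 14 > P30 12 > P9 11 > P15 5.
P22 takes 60 more to reach its cap of 70 ; 90 left.
P34 takes 65 more to reach its cap of 80 ; 25 left.
P24: +25 (room for 90) → 25. Pool exhausted.
Total = 12×5 + 22×80 + 5×10 + 24×70 + 14×25 = 3900.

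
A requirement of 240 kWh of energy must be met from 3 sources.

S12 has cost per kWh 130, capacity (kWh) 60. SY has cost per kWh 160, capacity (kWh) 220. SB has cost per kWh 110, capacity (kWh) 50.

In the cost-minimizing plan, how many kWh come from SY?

Use sources in increasing cost order.
Take 50 from SB at 110 — need 190 more.
S12 (130): use full 60 — 130 kWh to go.
Take 130 from SY at 160 to finish.

130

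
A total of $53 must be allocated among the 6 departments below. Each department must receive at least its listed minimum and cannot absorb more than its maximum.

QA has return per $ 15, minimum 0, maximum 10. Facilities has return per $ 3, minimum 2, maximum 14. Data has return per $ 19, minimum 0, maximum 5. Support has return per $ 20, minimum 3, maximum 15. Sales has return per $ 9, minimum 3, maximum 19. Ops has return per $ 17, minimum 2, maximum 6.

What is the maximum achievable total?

788

Meeting every minimum uses 0+2+0+3+3+2 = 10 $, leaving 43.
Order the departments by return per $: Support 20 > Data 19 > Ops 17 > QA 15 > Sales 9 > Facilities 3.
Support takes 12 more to reach its cap of 15 ; 31 left.
Data takes 5 more to reach its cap of 5 ; 26 left.
Ops takes 4 more to reach its cap of 6 ; 22 left.
QA: +10 to 10 (cap) ; 12 left.
Only 12 left; Sales takes them to reach 15.
Total = 15×10 + 3×2 + 19×5 + 20×15 + 9×15 + 17×6 = 788.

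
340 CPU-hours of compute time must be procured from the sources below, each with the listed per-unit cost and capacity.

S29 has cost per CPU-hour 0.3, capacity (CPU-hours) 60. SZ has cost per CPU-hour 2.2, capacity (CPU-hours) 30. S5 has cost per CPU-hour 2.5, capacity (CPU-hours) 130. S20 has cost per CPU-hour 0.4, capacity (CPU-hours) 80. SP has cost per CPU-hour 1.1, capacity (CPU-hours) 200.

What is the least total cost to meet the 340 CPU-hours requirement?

Fill from the cheapest source first.
S29 (0.3): use full 60 ; 280 CPU-hours to go.
S20 (0.4): use full 80 ; 200 CPU-hours to go.
SP (1.1): use full 200 ; 0 CPU-hours to go.
SZ, S5: unused.
Cost = 60×0.3 + 80×0.4 + 200×1.1 = 270.

270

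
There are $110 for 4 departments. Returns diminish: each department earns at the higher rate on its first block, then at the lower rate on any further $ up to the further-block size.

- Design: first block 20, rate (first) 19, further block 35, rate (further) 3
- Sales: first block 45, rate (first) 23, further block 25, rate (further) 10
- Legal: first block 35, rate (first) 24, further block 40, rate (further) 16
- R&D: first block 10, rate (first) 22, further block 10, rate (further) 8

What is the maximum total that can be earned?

2475

Rank every tier by rate: Legal/T1 24 > Sales/T1 23 > R&D/T1 22 > Design/T1 19 > Legal/T2 16 > Sales/T2 10 > R&D/T2 8 > Design/T2 3.
Legal T1 at 24: fill all 35 — 75 left.
Fill Sales T1 block (45 at 23) — 30 left.
R&D T1 at 22: fill all 10 — 20 left.
Design/T1 (19): +20 — 0 left.
Total = 24×35 + 23×45 + 22×10 + 19×20 = 2475.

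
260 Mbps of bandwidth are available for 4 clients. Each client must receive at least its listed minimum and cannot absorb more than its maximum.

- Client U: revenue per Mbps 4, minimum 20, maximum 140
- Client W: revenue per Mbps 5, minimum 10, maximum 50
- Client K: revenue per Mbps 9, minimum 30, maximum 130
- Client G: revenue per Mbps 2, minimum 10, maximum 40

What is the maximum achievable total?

1720

Meeting every minimum uses 20+10+30+10 = 70 Mbps, leaving 190.
Order the clients by revenue per Mbps: Client K 9 > Client W 5 > Client U 4 > Client G 2.
Give Client K 100 more to hit its cap of 130 — 90 left.
Client W takes 40 more to reach its cap of 50 — 50 left.
Only 50 left; Client U takes them to reach 70.
Total = 4×70 + 5×50 + 9×130 + 2×10 = 1720.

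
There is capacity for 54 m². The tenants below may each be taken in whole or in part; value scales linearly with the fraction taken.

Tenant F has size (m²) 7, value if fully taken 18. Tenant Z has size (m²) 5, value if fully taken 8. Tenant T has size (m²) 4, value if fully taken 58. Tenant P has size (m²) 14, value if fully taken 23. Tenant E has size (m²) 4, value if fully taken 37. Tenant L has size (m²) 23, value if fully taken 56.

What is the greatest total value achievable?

Rank by value-to-size ratio: Tenant T 58/4≈14.5, Tenant E 37/4≈9.25, Tenant F 18/7≈2.57, Tenant L 56/23≈2.43, Tenant P 23/14≈1.64, Tenant Z 8/5≈1.6.
All 4 m² of Tenant T fit (value 58) ; 50 remain.
All 4 m² of Tenant E fit (value 37) ; 46 remain.
All 7 m² of Tenant F fit (value 18) ; 39 remain.
Tenant L: take in full, 23 m² for value 56 ; 16 left.
Take all of Tenant P (14 m², value 23) ; 2 m² left.
Only 2 m² remain; take 2/5 of Tenant Z for value 8×2/5 = 3.2.
Total value = 195.2.

195.2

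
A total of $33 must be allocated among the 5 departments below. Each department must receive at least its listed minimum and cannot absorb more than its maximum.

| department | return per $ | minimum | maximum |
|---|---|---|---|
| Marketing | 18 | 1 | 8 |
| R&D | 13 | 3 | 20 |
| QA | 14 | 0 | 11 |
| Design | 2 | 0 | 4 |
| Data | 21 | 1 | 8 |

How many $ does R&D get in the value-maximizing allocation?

6

Meeting every minimum uses 1+3+0+0+1 = 5 $, leaving 28.
Highest return per $ first: Data 21 > Marketing 18 > QA 14 > R&D 13 > Design 2.
Data: +7 to 8 (cap) ; 21 left.
Marketing: +7 to 8 (cap) ; 14 left.
Give QA 11 more to hit its cap of 11 ; 3 left.
R&D: +3 (room for 17) → 6. Pool exhausted.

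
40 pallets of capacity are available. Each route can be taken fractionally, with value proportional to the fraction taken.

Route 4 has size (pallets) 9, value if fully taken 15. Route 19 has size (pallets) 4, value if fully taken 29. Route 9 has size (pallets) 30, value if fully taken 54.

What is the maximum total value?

Sort by value density: Route 19 29/4≈7.25, Route 9 54/30≈1.8, Route 4 15/9≈1.67.
Route 19: take in full, 4 pallets for value 29 — 36 left.
All 30 pallets of Route 9 fit (value 54) — 6 remain.
Fill the last 6 pallets with part of Route 4: 6/9 of it earns 10.
Total value = 93.

93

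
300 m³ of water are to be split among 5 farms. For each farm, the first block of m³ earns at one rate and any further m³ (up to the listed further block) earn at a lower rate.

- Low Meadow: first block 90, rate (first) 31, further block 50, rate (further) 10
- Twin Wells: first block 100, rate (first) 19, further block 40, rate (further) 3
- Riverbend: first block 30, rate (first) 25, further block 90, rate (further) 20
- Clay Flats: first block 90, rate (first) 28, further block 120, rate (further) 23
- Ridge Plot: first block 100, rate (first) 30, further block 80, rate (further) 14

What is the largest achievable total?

8810

Order all 10 blocks by rate: Low Meadow/first 31 > Ridge Plot/first 30 > Clay Flats/first 28 > Riverbend/first 25 > Clay Flats/second 23 > Riverbend/second 20 > Twin Wells/first 19 > Ridge Plot/second 14 > Low Meadow/second 10 > Twin Wells/second 3.
Low Meadow first at 31: fill all 90 — 210 left.
Ridge Plot first at 30: fill all 100 — 110 left.
Fill Clay Flats first block (90 at 28) — 20 left.
20 remain; put them into Riverbend first at 25.
Total = 31×90 + 30×100 + 28×90 + 25×20 = 8810.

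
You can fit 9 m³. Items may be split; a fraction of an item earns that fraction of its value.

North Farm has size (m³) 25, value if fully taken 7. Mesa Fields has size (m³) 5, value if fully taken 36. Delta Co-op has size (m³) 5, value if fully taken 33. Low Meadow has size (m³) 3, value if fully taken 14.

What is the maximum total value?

Sort by value density: Mesa Fields 36/5≈7.2, Delta Co-op 33/5≈6.6, Low Meadow 14/3≈4.67, North Farm 7/25≈0.28.
Take all of Mesa Fields (5 m³, value 36) — 4 m³ left.
4 m³ left: a 4/5 share of Delta Co-op gives 33×4/5 = 26.4.
Total value = 62.4.

62.4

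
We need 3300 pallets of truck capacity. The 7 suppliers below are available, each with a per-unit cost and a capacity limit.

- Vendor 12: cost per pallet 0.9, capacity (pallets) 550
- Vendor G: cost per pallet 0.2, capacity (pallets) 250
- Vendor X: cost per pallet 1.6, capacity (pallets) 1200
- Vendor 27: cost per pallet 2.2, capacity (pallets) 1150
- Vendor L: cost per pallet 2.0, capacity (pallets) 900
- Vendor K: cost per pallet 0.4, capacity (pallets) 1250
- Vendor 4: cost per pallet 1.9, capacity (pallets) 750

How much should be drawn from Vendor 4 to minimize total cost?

Fill from the cheapest supplier first.
Vendor G at 0.2: take all 250 pallets ; 3050 still needed.
Vendor K (0.4): use full 1250 ; 1800 pallets to go.
Vendor 12 at 0.9: take all 550 pallets ; 1250 still needed.
Take 1200 from Vendor X at 1.6 ; need 50 more.
Take 50 from Vendor 4 at 1.9 to finish.
Vendor L, Vendor 27: unused.

50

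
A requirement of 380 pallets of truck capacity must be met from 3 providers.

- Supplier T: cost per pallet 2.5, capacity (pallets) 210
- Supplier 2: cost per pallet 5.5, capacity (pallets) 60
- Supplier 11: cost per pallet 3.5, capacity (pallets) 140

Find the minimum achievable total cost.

1180

Use providers in increasing cost order.
Supplier T at 2.5: take all 210 pallets — 170 still needed.
Supplier 11 (3.5): use full 140 — 30 pallets to go.
Supplier 2 at 5.5: take 30 of its 60 — requirement met.
Cost = 210×2.5 + 140×3.5 + 30×5.5 = 1180.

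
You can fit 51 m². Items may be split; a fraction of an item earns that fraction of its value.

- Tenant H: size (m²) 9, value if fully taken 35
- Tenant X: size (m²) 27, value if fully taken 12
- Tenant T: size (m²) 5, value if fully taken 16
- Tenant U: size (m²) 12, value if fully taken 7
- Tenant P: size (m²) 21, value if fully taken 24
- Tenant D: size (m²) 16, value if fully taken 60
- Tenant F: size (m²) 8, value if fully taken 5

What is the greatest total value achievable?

135

Best value per unit of size first: Tenant H 35/9≈3.89, Tenant D 60/16≈3.75, Tenant T 16/5≈3.2, Tenant P 24/21≈1.14, Tenant F 5/8≈0.625, Tenant U 7/12≈0.583, Tenant X 12/27≈0.444.
All 9 m² of Tenant H fit (value 35) — 42 remain.
All 16 m² of Tenant D fit (value 60) — 26 remain.
Tenant T: take in full, 5 m² for value 16 — 21 left.
Tenant P: take in full, 21 m² for value 24 — 0 left.
Total value = 135.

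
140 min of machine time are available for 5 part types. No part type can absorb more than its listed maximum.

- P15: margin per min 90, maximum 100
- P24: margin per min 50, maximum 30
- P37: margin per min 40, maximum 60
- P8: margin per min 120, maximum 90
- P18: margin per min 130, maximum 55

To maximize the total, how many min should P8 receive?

Order the part types by margin per min: P18 130 > P8 120 > P15 90 > P24 50 > P37 40.
Give P18 55 to hit its cap of 55 → 85 left.
P8: +85 (room for 90) → 85. Pool exhausted.

85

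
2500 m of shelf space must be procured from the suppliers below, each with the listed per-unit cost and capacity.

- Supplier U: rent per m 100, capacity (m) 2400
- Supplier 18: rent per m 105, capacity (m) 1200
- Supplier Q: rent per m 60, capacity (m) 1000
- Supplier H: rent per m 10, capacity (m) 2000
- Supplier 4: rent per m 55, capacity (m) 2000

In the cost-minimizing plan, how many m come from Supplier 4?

Cheapest first:
Take 2000 from Supplier H at 10 ; need 500 more.
Supplier 4 at 55: take 500 of its 2000 ; requirement met.
Supplier Q, Supplier U, Supplier 18: unused.

500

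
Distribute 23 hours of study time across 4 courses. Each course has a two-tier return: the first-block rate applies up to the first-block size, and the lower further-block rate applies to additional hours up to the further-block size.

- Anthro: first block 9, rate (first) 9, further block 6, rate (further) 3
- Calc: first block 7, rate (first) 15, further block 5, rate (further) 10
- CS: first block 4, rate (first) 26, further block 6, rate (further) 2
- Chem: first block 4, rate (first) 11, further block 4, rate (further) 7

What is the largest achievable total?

Treat each block as its own option and order by rate: CS/tier1 26 > Calc/tier1 15 > Chem/tier1 11 > Calc/tier2 10 > Anthro/tier1 9 > Chem/tier2 7 > Anthro/tier2 3 > CS/tier2 2.
CS/tier1 (26): +4 → 19 left.
Fill Calc tier1 block (7 at 15) → 12 left.
Chem tier1 at 11: fill all 4 → 8 left.
Calc/tier2 (10): +5 → 3 left.
3 remain; put them into Anthro tier1 at 9.
Total = 26×4 + 15×7 + 11×4 + 10×5 + 9×3 = 330.

330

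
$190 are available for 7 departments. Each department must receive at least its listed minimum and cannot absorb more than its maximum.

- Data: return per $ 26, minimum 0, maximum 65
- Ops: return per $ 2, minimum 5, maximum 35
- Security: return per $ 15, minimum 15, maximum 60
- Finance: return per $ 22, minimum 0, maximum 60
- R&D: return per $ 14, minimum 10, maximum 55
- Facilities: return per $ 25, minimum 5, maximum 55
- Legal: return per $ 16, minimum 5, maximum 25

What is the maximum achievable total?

Meeting every minimum uses 0+5+15+0+10+5+5 = 40 $, leaving 150.
Highest return per $ first: Data 26 > Facilities 25 > Finance 22 > Legal 16 > Security 15 > R&D 14 > Ops 2.
Data: +65 to 65 (cap) — 85 left.
Give Facilities 50 more to hit its cap of 55 — 35 left.
Finance has room for 60 more but only 35 remain, so it gets 35.
Total = 26×65 + 2×5 + 15×15 + 22×35 + 14×10 + 25×55 + 16×5 = 4290.

4290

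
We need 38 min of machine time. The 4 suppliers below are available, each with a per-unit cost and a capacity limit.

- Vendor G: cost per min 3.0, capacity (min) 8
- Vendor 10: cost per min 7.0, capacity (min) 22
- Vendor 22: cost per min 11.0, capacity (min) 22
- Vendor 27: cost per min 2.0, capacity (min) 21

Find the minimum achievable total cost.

Use suppliers in increasing cost order.
Vendor 27 (2.0): use full 21 → 17 min to go.
Vendor G (3.0): use full 8 → 9 min to go.
Take 9 from Vendor 10 at 7.0 to finish.
Vendor 22: unused.
Cost = 21×2.0 + 8×3.0 + 9×7.0 = 129.

129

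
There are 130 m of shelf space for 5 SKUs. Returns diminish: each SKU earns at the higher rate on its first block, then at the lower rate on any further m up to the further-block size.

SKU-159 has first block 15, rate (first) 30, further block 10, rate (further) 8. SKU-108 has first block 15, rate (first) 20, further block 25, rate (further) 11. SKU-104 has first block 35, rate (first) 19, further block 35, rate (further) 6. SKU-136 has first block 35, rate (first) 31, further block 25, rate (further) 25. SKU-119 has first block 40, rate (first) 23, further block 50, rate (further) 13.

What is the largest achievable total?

3380

Treat each block as its own option and order by rate: SKU-136/first 31 > SKU-159/first 30 > SKU-136/second 25 > SKU-119/first 23 > SKU-108/first 20 > SKU-104/first 19 > SKU-119/second 13 > SKU-108/second 11 > SKU-159/second 8 > SKU-104/second 6.
Fill SKU-136 first block (35 at 31) → 95 left.
Fill SKU-159 first block (15 at 30) → 80 left.
SKU-136/second (25): +25 → 55 left.
Fill SKU-119 first block (40 at 23) → 15 left.
Fill SKU-108 first block (15 at 20) → 0 left.
Total = 31×35 + 30×15 + 25×25 + 23×40 + 20×15 = 3380.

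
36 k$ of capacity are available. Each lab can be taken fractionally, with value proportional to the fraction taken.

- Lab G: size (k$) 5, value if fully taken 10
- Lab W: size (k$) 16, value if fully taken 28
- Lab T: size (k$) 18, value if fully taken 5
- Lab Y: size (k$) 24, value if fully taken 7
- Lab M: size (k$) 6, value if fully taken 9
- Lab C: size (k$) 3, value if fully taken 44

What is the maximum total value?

Best value per unit of size first: Lab C 44/3≈14.7, Lab G 10/5≈2, Lab W 28/16≈1.75, Lab M 9/6≈1.5, Lab Y 7/24≈0.292, Lab T 5/18≈0.278.
All 3 k$ of Lab C fit (value 44) — 33 remain.
All 5 k$ of Lab G fit (value 10) — 28 remain.
All 16 k$ of Lab W fit (value 28) — 12 remain.
Lab M: take in full, 6 k$ for value 9 — 6 left.
6 k$ left: a 6/24 share of Lab Y gives 7×6/24 = 1.75.
Total value = 92.75.

92.75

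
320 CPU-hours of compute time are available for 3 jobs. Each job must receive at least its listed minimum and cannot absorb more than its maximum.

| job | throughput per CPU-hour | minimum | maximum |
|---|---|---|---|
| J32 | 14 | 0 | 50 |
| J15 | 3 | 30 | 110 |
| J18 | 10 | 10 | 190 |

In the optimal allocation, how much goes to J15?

80

Meeting every minimum uses 0+30+10 = 40 CPU-hours, leaving 280.
Rank by throughput per CPU-hour: J32 14 > J18 10 > J15 3.
J32 takes 50 more to reach its cap of 50 ; 230 left.
J18: +180 to 190 (cap) ; 50 left.
J15 has room for 80 more but only 50 remain, so it gets 80.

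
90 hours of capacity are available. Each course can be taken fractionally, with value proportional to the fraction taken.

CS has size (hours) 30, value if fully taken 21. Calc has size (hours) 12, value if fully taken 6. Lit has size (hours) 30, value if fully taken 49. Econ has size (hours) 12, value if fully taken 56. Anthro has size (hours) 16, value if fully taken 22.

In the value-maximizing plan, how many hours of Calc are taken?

2

Sort by value density: Econ 56/12≈4.67, Lit 49/30≈1.63, Anthro 22/16≈1.38, CS 21/30≈0.7, Calc 6/12≈0.5.
Take all of Econ (12 hours, value 56) → 78 hours left.
All 30 hours of Lit fit (value 49) → 48 remain.
All 16 hours of Anthro fit (value 22) → 32 remain.
CS: take in full, 30 hours for value 21 → 2 left.
Only 2 hours remain; take 2/12 of Calc for value 6×2/12 = 1.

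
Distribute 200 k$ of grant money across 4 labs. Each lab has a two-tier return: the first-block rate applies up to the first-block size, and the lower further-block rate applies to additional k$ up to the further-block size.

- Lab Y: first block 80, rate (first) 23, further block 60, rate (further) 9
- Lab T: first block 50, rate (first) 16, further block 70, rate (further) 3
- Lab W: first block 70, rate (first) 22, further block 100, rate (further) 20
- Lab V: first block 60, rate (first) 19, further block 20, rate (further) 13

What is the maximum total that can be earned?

4380

Order all 8 blocks by rate: Lab Y/tier1 23 > Lab W/tier1 22 > Lab W/tier2 20 > Lab V/tier1 19 > Lab T/tier1 16 > Lab V/tier2 13 > Lab Y/tier2 9 > Lab T/tier2 3.
Lab Y tier1 at 23: fill all 80 ; 120 left.
Fill Lab W tier1 block (70 at 22) ; 50 left.
Lab W tier2 at 20: only 50 left, fill 50.
Total = 23×80 + 22×70 + 20×50 = 4380.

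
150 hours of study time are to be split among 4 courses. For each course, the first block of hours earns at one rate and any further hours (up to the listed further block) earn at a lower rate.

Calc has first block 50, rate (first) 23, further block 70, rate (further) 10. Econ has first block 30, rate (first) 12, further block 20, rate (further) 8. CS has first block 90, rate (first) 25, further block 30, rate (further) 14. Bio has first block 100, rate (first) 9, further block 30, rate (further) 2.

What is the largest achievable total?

Rank every tier by rate: CS/first 25 > Calc/first 23 > CS/second 14 > Econ/first 12 > Calc/second 10 > Bio/first 9 > Econ/second 8 > Bio/second 2.
CS/first (25): +90 ; 60 left.
Calc first at 23: fill all 50 ; 10 left.
CS/second: +10 of 30 at 14; pool empty.
Total = 25×90 + 23×50 + 14×10 = 3540.

3540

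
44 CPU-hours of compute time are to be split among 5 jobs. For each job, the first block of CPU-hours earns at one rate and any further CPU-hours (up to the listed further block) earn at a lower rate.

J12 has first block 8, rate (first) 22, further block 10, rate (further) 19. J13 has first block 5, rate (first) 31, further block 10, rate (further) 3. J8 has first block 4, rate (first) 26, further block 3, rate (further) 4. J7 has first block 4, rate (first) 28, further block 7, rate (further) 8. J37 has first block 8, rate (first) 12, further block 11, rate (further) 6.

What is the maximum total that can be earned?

873

Order all 10 blocks by rate: J13/first 31 > J7/first 28 > J8/first 26 > J12/first 22 > J12/second 19 > J37/first 12 > J7/second 8 > J37/second 6 > J8/second 4 > J13/second 3.
J13/first (31): +5 → 39 left.
Fill J7 first block (4 at 28) → 35 left.
J8/first (26): +4 → 31 left.
J12/first (22): +8 → 23 left.
J12/second (19): +10 → 13 left.
J37/first (12): +8 → 5 left.
5 remain; put them into J7 second at 8.
Total = 31×5 + 28×4 + 26×4 + 22×8 + 19×10 + 12×8 + 8×5 = 873.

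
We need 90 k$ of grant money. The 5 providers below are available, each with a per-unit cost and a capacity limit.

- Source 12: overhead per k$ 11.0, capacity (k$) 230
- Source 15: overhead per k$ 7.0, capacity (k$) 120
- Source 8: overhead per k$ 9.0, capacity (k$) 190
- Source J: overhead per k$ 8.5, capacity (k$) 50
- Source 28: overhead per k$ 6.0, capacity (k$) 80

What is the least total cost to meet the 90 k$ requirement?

Cheapest first:
Source 28 at 6.0: take all 80 k$ → 10 still needed.
Source 15 (7.0): take the remaining 10 → done.
Source J, Source 8, Source 12: unused.
Cost = 80×6.0 + 10×7.0 = 550.

550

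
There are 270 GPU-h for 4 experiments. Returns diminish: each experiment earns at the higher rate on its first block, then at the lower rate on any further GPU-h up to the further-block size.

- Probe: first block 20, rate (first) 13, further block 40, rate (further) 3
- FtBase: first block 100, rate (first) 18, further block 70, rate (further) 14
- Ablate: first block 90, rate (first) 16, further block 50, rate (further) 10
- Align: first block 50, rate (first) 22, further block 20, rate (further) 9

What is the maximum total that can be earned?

Rank every tier by rate: Align/tier1 22 > FtBase/tier1 18 > Ablate/tier1 16 > FtBase/tier2 14 > Probe/tier1 13 > Ablate/tier2 10 > Align/tier2 9 > Probe/tier2 3.
Fill Align tier1 block (50 at 22) → 220 left.
Fill FtBase tier1 block (100 at 18) → 120 left.
Fill Ablate tier1 block (90 at 16) → 30 left.
30 remain; put them into FtBase tier2 at 14.
Total = 22×50 + 18×100 + 16×90 + 14×30 = 4760.

4760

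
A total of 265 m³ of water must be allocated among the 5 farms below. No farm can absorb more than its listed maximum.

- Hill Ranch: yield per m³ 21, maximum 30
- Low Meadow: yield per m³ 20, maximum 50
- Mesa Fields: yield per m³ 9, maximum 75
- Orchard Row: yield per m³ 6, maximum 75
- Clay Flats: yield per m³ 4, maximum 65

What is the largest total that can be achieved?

2895

Order the farms by yield per m³: Hill Ranch 21 > Low Meadow 20 > Mesa Fields 9 > Orchard Row 6 > Clay Flats 4.
Give Hill Ranch 30 to hit its cap of 30 — 235 left.
Low Meadow: +50 to 50 (cap) — 185 left.
Give Mesa Fields 75 to hit its cap of 75 — 110 left.
Orchard Row takes 75 to reach its cap of 75 — 35 left.
Only 35 left; Clay Flats takes them to reach 35.
Total = 21×30 + 20×50 + 9×75 + 6×75 + 4×35 = 2895.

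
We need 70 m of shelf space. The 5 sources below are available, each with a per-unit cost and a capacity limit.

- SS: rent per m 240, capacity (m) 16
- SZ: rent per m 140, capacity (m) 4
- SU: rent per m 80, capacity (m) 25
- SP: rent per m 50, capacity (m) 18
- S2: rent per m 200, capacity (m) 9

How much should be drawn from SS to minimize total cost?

Cheapest first:
Take 18 from SP at 50 ; need 52 more.
SU (80): use full 25 ; 27 m to go.
SZ at 140: take all 4 m ; 23 still needed.
S2 (200): use full 9 ; 14 m to go.
SS at 240: take 14 of its 16 ; requirement met.

14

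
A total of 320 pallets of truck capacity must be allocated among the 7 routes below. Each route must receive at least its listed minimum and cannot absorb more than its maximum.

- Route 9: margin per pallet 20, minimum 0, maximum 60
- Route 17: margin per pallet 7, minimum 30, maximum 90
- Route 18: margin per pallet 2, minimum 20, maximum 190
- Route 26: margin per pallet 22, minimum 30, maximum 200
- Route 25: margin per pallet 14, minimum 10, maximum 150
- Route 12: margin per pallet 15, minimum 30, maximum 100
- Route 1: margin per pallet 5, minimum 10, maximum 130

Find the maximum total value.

Meeting every minimum uses 0+30+20+30+10+30+10 = 130 pallets, leaving 190.
Highest margin per pallet first: Route 26 22 > Route 9 20 > Route 12 15 > Route 25 14 > Route 17 7 > Route 1 5 > Route 18 2.
Give Route 26 170 more to hit its cap of 200 ; 20 left.
Route 9: +20 (room for 60) → 20. Pool exhausted.
Total = 20×20 + 7×30 + 2×20 + 22×200 + 14×10 + 15×30 + 5×10 = 5690.

5690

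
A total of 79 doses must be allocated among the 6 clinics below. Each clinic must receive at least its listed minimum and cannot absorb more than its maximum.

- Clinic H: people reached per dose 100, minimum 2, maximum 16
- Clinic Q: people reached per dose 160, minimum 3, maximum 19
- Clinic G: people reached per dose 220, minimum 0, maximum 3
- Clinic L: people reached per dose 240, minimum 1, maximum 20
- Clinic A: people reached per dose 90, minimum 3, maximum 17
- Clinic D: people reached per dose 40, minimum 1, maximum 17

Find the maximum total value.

11790

Meeting every minimum uses 2+3+0+1+3+1 = 10 doses, leaving 69.
Order the clinics by people reached per dose: Clinic L 240 > Clinic G 220 > Clinic Q 160 > Clinic H 100 > Clinic A 90 > Clinic D 40.
Clinic L: +19 to 20 (cap) ; 50 left.
Give Clinic G 3 more to hit its cap of 3 ; 47 left.
Clinic Q takes 16 more to reach its cap of 19 ; 31 left.
Clinic H: +14 to 16 (cap) ; 17 left.
Clinic A takes 14 more to reach its cap of 17 ; 3 left.
Clinic D: +3 (room for 16) → 4. Pool exhausted.
Total = 100×16 + 160×19 + 220×3 + 240×20 + 90×17 + 40×4 = 11790.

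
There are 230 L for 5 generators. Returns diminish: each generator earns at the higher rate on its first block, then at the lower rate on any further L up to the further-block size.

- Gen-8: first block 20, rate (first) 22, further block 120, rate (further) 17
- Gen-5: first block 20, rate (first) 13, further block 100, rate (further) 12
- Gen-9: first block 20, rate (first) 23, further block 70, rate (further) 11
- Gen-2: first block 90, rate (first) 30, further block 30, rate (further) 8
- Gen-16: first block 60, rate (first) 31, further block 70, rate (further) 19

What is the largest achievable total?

Order all 10 blocks by rate: Gen-16/T1 31 > Gen-2/T1 30 > Gen-9/T1 23 > Gen-8/T1 22 > Gen-16/T2 19 > Gen-8/T2 17 > Gen-5/T1 13 > Gen-5/T2 12 > Gen-9/T2 11 > Gen-2/T2 8.
Gen-16 T1 at 31: fill all 60 ; 170 left.
Gen-2/T1 (30): +90 ; 80 left.
Fill Gen-9 T1 block (20 at 23) ; 60 left.
Gen-8/T1 (22): +20 ; 40 left.
40 remain; put them into Gen-16 T2 at 19.
Total = 31×60 + 30×90 + 23×20 + 22×20 + 19×40 = 6220.

6220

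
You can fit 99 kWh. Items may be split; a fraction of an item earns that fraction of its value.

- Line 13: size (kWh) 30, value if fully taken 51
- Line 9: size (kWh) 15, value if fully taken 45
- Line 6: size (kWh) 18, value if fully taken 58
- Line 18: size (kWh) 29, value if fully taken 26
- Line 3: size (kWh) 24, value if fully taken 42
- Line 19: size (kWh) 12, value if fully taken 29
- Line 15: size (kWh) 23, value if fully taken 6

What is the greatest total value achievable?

Rank by value-to-size ratio: Line 6 58/18≈3.22, Line 9 45/15≈3, Line 19 29/12≈2.42, Line 3 42/24≈1.75, Line 13 51/30≈1.7, Line 18 26/29≈0.897, Line 15 6/23≈0.261.
Line 6: take in full, 18 kWh for value 58 → 81 left.
Line 9: take in full, 15 kWh for value 45 → 66 left.
All 12 kWh of Line 19 fit (value 29) → 54 remain.
Take all of Line 3 (24 kWh, value 42) → 30 kWh left.
All 30 kWh of Line 13 fit (value 51) → 0 remain.
Total value = 225.

225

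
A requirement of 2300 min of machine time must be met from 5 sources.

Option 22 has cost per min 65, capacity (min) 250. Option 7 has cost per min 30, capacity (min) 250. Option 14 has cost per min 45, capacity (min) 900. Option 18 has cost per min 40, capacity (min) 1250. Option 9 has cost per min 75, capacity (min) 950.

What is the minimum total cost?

93500

Fill from the cheapest source first.
Option 7 (30): use full 250 — 2050 min to go.
Take 1250 from Option 18 at 40 — need 800 more.
Option 14 at 45: take 800 of its 900 — requirement met.
Option 22, Option 9: unused.
Cost = 250×30 + 1250×40 + 800×45 = 93500.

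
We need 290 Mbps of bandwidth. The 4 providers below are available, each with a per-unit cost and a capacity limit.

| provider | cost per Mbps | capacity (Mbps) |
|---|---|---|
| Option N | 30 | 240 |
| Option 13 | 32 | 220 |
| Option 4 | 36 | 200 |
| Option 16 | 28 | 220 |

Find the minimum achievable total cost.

8260

Fill from the cheapest provider first.
Option 16 (28): use full 220 ; 70 Mbps to go.
Option N (30): take the remaining 70 ; done.
Option 13, Option 4: unused.
Cost = 220×28 + 70×30 = 8260.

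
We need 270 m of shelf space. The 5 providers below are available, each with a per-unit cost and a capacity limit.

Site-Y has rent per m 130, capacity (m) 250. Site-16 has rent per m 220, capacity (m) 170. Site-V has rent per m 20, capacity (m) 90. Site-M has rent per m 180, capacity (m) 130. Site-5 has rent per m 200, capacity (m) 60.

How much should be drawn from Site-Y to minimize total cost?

Use providers in increasing cost order.
Site-V (20): use full 90 → 180 m to go.
Site-Y at 130: take 180 of its 250 → requirement met.
Site-M, Site-5, Site-16: unused.

180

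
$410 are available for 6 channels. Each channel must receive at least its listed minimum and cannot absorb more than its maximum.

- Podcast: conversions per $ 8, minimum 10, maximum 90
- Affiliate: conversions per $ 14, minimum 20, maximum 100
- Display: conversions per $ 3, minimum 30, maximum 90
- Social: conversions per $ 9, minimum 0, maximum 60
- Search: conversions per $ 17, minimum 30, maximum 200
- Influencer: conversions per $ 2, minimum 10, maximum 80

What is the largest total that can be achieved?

Meeting every minimum uses 10+20+30+0+30+10 = 100 $, leaving 310.
Rank by conversions per $: Search 17 > Affiliate 14 > Social 9 > Podcast 8 > Display 3 > Influencer 2.
Search: +170 to 200 (cap) — 140 left.
Affiliate takes 80 more to reach its cap of 100 — 60 left.
Social: +60 to 60 (cap) — 0 left.
Total = 8×10 + 14×100 + 3×30 + 9×60 + 17×200 + 2×10 = 5530.

5530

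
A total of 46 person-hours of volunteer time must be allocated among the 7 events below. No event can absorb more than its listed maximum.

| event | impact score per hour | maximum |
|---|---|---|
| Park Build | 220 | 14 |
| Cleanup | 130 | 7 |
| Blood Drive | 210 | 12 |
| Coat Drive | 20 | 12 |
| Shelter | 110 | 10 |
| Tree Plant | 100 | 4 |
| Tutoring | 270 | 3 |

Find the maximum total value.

Order the events by impact score per hour: Tutoring 270 > Park Build 220 > Blood Drive 210 > Cleanup 130 > Shelter 110 > Tree Plant 100 > Coat Drive 20.
Tutoring takes 3 to reach its cap of 3 → 43 left.
Park Build takes 14 to reach its cap of 14 → 29 left.
Blood Drive: +12 to 12 (cap) → 17 left.
Give Cleanup 7 to hit its cap of 7 → 10 left.
Shelter: +10 to 10 (cap) → 0 left.
Total = 220×14 + 130×7 + 210×12 + 110×10 + 270×3 = 8420.

8420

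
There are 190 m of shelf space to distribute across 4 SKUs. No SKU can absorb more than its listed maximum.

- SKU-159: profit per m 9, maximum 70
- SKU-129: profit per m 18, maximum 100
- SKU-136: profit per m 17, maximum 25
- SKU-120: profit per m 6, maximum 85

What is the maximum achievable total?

Rank by profit per m: SKU-129 18 > SKU-136 17 > SKU-159 9 > SKU-120 6.
Give SKU-129 100 to hit its cap of 100 → 90 left.
SKU-136 takes 25 to reach its cap of 25 → 65 left.
Only 65 left; SKU-159 takes them to reach 65.
Total = 9×65 + 18×100 + 17×25 = 2810.

2810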